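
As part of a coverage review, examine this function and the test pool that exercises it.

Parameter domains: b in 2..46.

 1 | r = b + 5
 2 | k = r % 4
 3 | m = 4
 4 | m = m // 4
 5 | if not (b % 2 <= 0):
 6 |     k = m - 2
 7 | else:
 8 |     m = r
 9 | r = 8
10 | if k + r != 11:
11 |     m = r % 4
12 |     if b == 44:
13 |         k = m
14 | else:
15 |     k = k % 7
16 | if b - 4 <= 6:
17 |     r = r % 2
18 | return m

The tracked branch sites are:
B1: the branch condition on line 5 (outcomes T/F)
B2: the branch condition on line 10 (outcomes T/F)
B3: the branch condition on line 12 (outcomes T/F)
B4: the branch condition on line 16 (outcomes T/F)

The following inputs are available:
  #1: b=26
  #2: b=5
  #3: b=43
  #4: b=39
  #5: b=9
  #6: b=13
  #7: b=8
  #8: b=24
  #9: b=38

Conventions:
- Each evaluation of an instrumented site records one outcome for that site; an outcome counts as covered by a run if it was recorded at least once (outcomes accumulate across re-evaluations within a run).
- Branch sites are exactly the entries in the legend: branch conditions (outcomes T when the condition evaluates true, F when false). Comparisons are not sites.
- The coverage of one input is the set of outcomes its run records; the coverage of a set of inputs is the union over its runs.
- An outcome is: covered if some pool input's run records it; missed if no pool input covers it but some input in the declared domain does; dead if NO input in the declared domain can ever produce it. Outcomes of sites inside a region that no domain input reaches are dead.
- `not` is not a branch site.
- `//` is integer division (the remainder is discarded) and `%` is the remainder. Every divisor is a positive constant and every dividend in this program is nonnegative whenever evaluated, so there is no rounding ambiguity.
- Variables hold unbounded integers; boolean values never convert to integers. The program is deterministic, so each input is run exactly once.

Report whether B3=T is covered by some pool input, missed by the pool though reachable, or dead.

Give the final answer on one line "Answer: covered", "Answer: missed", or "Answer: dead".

no pool input records B3=T
but domain input (b=44) does record it -> reachable, so missed

Answer: missed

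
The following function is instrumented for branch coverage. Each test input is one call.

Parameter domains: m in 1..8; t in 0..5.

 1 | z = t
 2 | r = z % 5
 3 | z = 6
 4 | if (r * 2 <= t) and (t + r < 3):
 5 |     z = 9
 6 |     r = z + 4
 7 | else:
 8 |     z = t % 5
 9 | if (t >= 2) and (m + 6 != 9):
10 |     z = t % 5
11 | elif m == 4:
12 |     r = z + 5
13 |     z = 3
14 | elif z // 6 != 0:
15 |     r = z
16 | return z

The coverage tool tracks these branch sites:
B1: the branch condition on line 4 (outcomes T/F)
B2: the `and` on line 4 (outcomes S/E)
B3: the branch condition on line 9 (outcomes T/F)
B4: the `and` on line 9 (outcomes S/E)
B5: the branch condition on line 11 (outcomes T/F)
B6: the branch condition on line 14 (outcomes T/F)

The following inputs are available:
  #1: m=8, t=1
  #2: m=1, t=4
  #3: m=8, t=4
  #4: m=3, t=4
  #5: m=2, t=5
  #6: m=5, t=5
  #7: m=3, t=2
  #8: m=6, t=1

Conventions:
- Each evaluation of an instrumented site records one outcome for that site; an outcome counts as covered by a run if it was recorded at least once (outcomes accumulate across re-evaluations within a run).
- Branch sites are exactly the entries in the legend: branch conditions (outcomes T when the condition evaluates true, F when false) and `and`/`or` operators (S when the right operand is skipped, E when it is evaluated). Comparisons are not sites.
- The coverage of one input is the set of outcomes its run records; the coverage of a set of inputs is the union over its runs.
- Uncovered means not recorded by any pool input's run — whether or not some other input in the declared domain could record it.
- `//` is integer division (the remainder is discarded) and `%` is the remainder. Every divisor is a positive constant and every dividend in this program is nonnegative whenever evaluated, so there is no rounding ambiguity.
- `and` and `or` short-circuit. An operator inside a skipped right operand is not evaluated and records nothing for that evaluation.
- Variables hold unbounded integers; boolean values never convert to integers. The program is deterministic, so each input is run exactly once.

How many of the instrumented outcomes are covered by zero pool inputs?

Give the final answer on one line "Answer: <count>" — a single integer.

run #1 (m=8, t=1) runs B2->S, B1->F, B4->S, B3->F, B5->F, B6->F; records B1=F, B2=S, B3=F, B4=S, B5=F, B6=F
run #2 (m=1, t=4) runs B2->S, B1->F, B4->E, B3->T; records B1=F, B2=S, B3=T, B4=E
run #3 (m=8, t=4) runs B2->S, B1->F, B4->E, B3->T; records B1=F, B2=S, B3=T, B4=E
run #4 (m=3, t=4) runs B2->S, B1->F, B4->E, B3->F, B5->F, B6->F; records B1=F, B2=S, B3=F, B4=E, B5=F, B6=F
run #5 (m=2, t=5) runs B2->E, B1->F, B4->E, B3->T; records B1=F, B2=E, B3=T, B4=E
run #6 (m=5, t=5) runs B2->E, B1->F, B4->E, B3->T; records B1=F, B2=E, B3=T, B4=E
run #7 (m=3, t=2) runs B2->S, B1->F, B4->E, B3->F, B5->F, B6->F; records B1=F, B2=S, B3=F, B4=E, B5=F, B6=F
run #8 (m=6, t=1) runs B2->S, B1->F, B4->S, B3->F, B5->F, B6->F; records B1=F, B2=S, B3=F, B4=S, B5=F, B6=F
union over the pool: B1=F, B2=S, B2=E, B3=T, B3=F, B4=S, B4=E, B5=F, B6=F
uncovered (3 of 12): B1=T, B5=T, B6=T

Answer: 3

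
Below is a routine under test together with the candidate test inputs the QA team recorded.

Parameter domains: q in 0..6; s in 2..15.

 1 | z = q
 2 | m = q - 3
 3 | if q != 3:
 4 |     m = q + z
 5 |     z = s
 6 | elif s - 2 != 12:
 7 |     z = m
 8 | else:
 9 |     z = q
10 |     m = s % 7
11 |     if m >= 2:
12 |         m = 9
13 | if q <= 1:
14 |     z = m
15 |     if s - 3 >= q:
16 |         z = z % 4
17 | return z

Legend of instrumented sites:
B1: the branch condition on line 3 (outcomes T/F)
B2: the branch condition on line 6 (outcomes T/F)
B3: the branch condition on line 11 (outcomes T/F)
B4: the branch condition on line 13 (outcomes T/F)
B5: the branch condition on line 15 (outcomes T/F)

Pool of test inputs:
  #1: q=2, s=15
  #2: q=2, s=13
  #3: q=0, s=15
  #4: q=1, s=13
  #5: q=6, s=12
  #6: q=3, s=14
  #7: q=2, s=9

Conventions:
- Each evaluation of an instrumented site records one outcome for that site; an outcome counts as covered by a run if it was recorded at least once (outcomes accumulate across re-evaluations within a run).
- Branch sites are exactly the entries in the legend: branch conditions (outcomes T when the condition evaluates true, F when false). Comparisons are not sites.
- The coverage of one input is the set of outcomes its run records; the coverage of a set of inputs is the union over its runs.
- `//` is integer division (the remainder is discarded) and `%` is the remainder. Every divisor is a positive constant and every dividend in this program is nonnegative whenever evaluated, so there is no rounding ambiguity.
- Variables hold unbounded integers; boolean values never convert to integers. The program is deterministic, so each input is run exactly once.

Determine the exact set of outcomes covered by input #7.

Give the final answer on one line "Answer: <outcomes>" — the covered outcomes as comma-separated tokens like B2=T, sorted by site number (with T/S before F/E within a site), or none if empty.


Tracing the run of input #7 (q=2, s=9):
  B1->T, B4->F
deduplicating events, the covered set is: B1=T, B4=F
Answer: B1=T, B4=F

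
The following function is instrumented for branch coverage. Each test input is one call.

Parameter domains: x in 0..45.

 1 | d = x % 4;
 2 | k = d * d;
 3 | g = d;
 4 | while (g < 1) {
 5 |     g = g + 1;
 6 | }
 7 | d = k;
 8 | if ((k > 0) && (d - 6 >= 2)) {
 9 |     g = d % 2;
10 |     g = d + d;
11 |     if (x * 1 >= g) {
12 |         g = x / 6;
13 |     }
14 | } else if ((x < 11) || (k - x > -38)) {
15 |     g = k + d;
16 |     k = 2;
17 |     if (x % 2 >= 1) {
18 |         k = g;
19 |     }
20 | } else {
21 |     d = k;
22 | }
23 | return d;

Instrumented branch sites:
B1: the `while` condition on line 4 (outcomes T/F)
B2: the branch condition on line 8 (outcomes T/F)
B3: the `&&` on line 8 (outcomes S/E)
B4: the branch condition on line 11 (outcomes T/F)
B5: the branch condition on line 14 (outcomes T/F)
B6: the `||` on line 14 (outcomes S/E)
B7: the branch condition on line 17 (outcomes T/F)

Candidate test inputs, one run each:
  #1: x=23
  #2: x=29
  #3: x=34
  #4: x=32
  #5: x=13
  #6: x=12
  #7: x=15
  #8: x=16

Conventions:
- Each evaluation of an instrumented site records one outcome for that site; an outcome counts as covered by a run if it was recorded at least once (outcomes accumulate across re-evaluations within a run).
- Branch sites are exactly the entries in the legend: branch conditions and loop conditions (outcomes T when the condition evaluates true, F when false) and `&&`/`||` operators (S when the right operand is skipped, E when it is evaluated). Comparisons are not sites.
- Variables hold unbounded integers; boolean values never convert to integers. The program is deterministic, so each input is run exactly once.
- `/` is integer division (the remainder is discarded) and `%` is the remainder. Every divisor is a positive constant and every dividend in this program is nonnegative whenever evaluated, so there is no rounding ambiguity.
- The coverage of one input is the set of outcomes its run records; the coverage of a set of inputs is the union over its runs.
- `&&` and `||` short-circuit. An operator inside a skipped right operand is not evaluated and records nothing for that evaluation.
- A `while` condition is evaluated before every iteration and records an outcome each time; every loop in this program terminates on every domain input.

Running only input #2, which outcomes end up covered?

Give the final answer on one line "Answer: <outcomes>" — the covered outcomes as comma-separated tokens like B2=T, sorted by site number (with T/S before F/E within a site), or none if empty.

Simulating input #2 (x=29) step by step:
  B1->F, B3->E, B2->F, B6->E, B5->T, B7->T
collecting distinct outcomes: B1=F, B2=F, B3=E, B5=T, B6=E, B7=T

Answer: B1=F, B2=F, B3=E, B5=T, B6=E, B7=T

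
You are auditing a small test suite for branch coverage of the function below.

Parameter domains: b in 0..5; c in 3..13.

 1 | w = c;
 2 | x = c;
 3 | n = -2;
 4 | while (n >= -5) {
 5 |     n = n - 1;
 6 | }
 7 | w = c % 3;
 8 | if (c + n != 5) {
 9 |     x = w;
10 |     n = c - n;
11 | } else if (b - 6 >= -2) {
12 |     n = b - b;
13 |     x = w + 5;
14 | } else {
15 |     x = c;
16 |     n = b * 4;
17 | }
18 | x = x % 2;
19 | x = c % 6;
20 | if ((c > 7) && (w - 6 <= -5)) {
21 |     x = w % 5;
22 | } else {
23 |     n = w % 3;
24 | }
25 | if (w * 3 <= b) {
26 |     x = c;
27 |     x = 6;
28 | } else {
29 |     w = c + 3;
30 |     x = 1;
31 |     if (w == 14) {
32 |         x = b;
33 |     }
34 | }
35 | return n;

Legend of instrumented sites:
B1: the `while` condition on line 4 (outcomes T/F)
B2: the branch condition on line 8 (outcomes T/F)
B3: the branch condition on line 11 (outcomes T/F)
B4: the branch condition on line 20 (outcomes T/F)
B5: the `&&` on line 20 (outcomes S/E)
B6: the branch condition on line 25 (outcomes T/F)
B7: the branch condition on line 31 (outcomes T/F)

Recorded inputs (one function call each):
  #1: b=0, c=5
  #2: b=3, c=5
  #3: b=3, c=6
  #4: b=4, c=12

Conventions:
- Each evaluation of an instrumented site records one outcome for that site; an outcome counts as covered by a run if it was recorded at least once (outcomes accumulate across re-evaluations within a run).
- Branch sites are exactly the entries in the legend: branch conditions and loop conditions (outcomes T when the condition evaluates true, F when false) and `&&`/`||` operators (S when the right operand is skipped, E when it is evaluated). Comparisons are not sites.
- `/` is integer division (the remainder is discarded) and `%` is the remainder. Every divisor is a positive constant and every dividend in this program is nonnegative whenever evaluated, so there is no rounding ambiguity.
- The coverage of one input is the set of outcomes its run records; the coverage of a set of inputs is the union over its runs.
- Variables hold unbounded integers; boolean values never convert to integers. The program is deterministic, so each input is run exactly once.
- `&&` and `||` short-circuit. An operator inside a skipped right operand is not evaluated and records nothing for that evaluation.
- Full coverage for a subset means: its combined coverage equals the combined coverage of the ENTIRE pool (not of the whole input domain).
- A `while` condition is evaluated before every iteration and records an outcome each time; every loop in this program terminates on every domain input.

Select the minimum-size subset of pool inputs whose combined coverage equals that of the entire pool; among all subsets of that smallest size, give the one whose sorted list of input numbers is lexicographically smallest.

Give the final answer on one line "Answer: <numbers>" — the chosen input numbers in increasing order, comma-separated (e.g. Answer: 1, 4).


test 1 (b=0, c=5) fires B1->T, B1->T, B1->T, B1->T, B1->F, B2->T, B5->S, B4->F, B6->F, B7->F; hits B1=T, B1=F, B2=T, B4=F, B5=S, B6=F, B7=F
test 2 (b=3, c=5) fires B1->T, B1->T, B1->T, B1->T, B1->F, B2->T, B5->S, B4->F, B6->F, B7->F; hits B1=T, B1=F, B2=T, B4=F, B5=S, B6=F, B7=F
test 3 (b=3, c=6) fires B1->T, B1->T, B1->T, B1->T, B1->F, B2->T, B5->S, B4->F, B6->T; hits B1=T, B1=F, B2=T, B4=F, B5=S, B6=T
test 4 (b=4, c=12) fires B1->T, B1->T, B1->T, B1->T, B1->F, B2->T, B5->E, B4->T, B6->T; hits B1=T, B1=F, B2=T, B4=T, B5=E, B6=T
union over all inputs: B1=T, B1=F, B2=T, B4=T, B4=F, B5=S, B5=E, B6=T, B6=F, B7=F (10 outcomes)
no size-1 subset reaches all 10 outcomes (best union: 7/10)
the canonical winner is {1, 4}: size 2, full 10-outcome coverage, earliest index list among size-2 covers
Answer: 1, 4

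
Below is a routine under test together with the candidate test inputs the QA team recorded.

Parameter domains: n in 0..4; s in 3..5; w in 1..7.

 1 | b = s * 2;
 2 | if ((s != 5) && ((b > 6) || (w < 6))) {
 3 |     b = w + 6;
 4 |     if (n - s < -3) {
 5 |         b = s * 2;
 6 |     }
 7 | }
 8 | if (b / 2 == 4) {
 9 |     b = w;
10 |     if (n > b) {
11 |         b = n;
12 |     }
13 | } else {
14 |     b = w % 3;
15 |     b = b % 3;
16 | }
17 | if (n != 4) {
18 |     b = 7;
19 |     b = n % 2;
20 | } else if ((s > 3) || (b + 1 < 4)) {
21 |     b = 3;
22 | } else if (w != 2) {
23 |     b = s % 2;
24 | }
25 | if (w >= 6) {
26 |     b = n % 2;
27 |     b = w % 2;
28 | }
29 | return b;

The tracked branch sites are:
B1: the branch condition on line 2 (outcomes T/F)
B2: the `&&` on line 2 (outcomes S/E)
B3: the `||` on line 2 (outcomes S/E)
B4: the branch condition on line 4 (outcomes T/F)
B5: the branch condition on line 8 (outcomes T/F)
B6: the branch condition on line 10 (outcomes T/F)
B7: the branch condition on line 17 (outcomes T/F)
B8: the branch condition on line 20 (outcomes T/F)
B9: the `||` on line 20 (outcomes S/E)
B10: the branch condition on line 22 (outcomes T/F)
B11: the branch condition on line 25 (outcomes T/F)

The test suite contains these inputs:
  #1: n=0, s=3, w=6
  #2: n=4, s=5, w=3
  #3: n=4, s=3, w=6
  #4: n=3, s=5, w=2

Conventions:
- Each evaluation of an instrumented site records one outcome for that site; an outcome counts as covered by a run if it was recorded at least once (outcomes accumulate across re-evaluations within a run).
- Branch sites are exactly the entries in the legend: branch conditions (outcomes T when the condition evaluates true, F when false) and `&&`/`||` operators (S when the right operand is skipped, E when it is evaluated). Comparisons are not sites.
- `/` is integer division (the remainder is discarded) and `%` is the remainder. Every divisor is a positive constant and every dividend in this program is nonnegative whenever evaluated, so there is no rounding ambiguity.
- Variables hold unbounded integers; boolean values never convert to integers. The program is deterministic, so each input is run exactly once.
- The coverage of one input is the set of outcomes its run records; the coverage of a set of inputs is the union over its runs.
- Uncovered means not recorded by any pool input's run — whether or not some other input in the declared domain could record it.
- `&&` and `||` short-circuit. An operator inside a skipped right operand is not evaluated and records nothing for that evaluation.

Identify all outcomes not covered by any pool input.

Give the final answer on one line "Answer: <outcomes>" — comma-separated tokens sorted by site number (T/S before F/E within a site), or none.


test 1 (n=0, s=3, w=6) hits B1=F, B2=E, B3=E, B5=F, B7=T, B11=T
test 2 (n=4, s=5, w=3) hits B1=F, B2=S, B5=F, B7=F, B8=T, B9=S, B11=F
test 3 (n=4, s=3, w=6) hits B1=F, B2=E, B3=E, B5=F, B7=F, B8=T, B9=E, B11=T
test 4 (n=3, s=5, w=2) hits B1=F, B2=S, B5=F, B7=T, B11=F
union over the pool: B1=F, B2=S, B2=E, B3=E, B5=F, B7=T, B7=F, B8=T, B9=S, B9=E, B11=T, B11=F
uncovered (10 of 22): B1=T, B3=S, B4=T, B4=F, B5=T, B6=T, B6=F, B8=F, B10=T, B10=F
Answer: B1=T, B3=S, B4=T, B4=F, B5=T, B6=T, B6=F, B8=F, B10=T, B10=F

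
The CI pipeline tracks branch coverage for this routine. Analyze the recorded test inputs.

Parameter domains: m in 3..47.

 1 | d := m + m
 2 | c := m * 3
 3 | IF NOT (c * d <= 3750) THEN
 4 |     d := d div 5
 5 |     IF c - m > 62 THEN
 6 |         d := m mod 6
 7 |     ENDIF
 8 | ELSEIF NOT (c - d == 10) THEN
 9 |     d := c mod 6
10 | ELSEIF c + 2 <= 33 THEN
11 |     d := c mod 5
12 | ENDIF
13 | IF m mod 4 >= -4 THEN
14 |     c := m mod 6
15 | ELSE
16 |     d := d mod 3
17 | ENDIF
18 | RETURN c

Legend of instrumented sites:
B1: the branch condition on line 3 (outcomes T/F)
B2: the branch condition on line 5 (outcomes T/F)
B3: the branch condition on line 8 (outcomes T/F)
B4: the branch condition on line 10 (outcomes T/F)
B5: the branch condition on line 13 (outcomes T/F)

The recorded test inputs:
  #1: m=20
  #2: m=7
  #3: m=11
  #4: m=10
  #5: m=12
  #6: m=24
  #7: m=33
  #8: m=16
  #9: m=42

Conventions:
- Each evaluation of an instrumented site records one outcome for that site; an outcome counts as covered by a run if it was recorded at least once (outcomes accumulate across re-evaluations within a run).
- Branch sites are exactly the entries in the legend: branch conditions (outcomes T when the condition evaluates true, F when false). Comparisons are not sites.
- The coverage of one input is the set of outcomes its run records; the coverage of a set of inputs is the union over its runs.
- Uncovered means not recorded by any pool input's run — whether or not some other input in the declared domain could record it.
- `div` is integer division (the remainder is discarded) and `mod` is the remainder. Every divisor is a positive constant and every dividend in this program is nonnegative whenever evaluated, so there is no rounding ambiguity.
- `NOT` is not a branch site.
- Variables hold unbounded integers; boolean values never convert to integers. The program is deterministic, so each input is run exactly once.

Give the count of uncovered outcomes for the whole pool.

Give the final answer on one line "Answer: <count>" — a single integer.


run #1 (m=20) runs B1->F, B3->T, B5->T; records B1=F, B3=T, B5=T
run #2 (m=7) runs B1->F, B3->T, B5->T; records B1=F, B3=T, B5=T
run #3 (m=11) runs B1->F, B3->T, B5->T; records B1=F, B3=T, B5=T
run #4 (m=10) runs B1->F, B3->F, B4->T, B5->T; records B1=F, B3=F, B4=T, B5=T
run #5 (m=12) runs B1->F, B3->T, B5->T; records B1=F, B3=T, B5=T
run #6 (m=24) runs B1->F, B3->T, B5->T; records B1=F, B3=T, B5=T
run #7 (m=33) runs B1->T, B2->T, B5->T; records B1=T, B2=T, B5=T
run #8 (m=16) runs B1->F, B3->T, B5->T; records B1=F, B3=T, B5=T
run #9 (m=42) runs B1->T, B2->T, B5->T; records B1=T, B2=T, B5=T
union over the pool: B1=T, B1=F, B2=T, B3=T, B3=F, B4=T, B5=T
uncovered (3 of 10): B2=F, B4=F, B5=F
Answer: 3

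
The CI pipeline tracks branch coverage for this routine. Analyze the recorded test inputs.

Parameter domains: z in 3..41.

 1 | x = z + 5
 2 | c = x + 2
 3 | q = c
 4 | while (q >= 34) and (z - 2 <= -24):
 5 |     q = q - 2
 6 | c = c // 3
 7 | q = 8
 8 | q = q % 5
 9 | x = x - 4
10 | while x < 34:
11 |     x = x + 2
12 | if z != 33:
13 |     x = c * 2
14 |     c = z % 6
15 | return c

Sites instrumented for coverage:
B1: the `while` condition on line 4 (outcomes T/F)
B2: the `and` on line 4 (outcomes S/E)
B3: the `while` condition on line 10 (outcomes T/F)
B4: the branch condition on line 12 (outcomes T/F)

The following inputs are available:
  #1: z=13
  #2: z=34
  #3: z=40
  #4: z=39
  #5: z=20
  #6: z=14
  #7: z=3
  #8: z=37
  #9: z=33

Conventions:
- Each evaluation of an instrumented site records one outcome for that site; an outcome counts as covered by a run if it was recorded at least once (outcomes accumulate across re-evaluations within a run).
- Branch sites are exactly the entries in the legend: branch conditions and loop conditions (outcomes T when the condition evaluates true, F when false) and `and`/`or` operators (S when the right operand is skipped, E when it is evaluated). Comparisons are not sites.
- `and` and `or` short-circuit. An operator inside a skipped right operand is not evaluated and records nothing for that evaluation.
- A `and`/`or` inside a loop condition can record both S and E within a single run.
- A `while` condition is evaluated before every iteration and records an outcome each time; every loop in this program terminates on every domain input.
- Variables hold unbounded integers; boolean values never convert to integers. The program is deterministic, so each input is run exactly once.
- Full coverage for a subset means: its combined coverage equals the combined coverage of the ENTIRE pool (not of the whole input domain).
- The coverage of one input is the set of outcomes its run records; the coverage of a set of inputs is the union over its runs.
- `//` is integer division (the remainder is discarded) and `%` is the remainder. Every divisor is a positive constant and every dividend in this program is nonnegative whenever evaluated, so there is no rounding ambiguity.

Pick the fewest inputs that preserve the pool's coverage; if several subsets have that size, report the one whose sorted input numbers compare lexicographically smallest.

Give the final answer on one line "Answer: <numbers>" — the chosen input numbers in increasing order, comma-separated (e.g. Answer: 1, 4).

#1 (z=13) -> B2->S, B1->F, B3->T, B3->T, B3->T, B3->T, B3->T, B3->T, B3->T, B3->T, B3->T, B3->T, B3->F, B4->T; covered: B1=F, B2=S, B3=T, B3=F, B4=T
#2 (z=34) -> B2->E, B1->F, B3->F, B4->T; covered: B1=F, B2=E, B3=F, B4=T
#3 (z=40) -> B2->E, B1->F, B3->F, B4->T; covered: B1=F, B2=E, B3=F, B4=T
#4 (z=39) -> B2->E, B1->F, B3->F, B4->T; covered: B1=F, B2=E, B3=F, B4=T
#5 (z=20) -> B2->S, B1->F, B3->T, B3->T, B3->T, B3->T, B3->T, B3->T, B3->T, B3->F, B4->T; covered: B1=F, B2=S, B3=T, B3=F, B4=T
#6 (z=14) -> B2->S, B1->F, B3->T, B3->T, B3->T, B3->T, B3->T, B3->T, B3->T, B3->T, B3->T, B3->T, B3->F, B4->T; covered: B1=F, B2=S, B3=T, B3=F, B4=T
#7 (z=3) -> B2->S, B1->F, B3->T, B3->T, B3->T, B3->T, B3->T, B3->T, B3->T, B3->T, B3->T, B3->T, B3->T, B3->T, ...; covered: B1=F, B2=S, B3=T, B3=F, B4=T
#8 (z=37) -> B2->E, B1->F, B3->F, B4->T; covered: B1=F, B2=E, B3=F, B4=T
#9 (z=33) -> B2->E, B1->F, B3->F, B4->F; covered: B1=F, B2=E, B3=F, B4=F
the full pool covers 7 outcomes: B1=F, B2=S, B2=E, B3=T, B3=F, B4=T, B4=F
no size-1 subset reaches all 7 outcomes (best union: 5/7)
inputs {1, 9} (size 2) cover everything; no size-2 subset with a lexicographically smaller index list covers all 7

Answer: 1, 9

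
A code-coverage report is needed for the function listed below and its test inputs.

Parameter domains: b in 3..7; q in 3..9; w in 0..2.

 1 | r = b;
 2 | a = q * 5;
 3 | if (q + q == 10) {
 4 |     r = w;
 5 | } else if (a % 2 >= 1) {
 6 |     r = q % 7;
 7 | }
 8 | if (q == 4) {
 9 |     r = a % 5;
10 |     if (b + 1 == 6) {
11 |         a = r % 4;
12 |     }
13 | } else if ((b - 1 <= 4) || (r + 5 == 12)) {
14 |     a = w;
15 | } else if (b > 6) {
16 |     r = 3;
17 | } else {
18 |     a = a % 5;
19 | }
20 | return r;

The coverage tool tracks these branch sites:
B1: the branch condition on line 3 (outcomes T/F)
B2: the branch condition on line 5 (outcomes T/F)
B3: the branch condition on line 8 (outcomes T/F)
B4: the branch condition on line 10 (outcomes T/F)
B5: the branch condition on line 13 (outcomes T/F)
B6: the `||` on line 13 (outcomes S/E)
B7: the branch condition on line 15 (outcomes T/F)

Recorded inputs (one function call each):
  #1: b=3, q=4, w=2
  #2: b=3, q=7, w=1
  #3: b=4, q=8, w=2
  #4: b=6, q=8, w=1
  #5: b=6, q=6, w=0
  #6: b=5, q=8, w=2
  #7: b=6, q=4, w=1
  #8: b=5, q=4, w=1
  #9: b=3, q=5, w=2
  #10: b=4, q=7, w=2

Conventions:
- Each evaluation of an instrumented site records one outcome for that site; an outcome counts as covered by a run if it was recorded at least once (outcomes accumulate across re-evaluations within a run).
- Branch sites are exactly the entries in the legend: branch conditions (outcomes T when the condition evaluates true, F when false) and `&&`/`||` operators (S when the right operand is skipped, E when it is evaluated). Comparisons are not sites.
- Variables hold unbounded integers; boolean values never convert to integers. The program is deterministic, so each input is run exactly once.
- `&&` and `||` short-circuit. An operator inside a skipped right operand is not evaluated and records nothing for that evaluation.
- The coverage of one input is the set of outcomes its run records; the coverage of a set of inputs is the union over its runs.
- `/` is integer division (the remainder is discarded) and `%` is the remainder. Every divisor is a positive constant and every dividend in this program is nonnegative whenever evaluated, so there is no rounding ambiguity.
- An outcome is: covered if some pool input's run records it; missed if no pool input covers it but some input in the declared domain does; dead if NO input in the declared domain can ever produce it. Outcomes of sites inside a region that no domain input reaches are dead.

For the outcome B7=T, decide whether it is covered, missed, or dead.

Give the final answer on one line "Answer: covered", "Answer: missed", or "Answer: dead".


no pool input records B7=T
but domain input (b=7, q=3, w=0) does record it -> reachable, so missed
Answer: missed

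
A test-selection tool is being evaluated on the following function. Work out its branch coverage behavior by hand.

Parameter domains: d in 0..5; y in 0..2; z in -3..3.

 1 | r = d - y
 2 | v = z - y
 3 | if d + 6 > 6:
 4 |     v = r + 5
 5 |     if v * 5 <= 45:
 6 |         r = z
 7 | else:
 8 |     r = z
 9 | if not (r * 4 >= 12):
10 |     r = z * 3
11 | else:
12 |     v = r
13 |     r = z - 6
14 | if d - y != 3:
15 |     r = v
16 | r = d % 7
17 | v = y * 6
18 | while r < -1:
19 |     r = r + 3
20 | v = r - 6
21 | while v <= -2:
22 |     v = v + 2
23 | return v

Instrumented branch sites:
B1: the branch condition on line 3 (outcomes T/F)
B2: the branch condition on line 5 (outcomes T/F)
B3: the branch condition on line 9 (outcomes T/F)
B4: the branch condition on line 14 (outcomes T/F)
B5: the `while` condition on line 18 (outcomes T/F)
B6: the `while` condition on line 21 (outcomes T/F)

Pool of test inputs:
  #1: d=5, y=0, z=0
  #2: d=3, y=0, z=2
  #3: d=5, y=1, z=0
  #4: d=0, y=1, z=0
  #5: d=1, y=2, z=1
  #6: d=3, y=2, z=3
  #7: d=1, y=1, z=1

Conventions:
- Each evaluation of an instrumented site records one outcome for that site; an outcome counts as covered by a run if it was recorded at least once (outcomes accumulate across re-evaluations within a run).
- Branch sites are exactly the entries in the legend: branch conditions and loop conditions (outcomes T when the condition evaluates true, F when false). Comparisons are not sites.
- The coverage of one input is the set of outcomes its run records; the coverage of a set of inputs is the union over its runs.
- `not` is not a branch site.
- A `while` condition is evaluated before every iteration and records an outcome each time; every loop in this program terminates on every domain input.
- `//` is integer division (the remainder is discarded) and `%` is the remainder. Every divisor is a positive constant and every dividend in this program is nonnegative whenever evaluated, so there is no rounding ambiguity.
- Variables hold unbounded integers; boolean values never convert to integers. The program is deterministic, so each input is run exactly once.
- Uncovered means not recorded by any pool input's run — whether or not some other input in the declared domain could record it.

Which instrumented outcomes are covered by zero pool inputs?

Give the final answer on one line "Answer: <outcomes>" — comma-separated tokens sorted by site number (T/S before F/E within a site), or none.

test 1 (d=5, y=0, z=0) fires B1->T, B2->F, B3->F, B4->T, B5->F, B6->F; hits B1=T, B2=F, B3=F, B4=T, B5=F, B6=F
test 2 (d=3, y=0, z=2) fires B1->T, B2->T, B3->T, B4->F, B5->F, B6->T, B6->F; hits B1=T, B2=T, B3=T, B4=F, B5=F, B6=T, B6=F
test 3 (d=5, y=1, z=0) fires B1->T, B2->T, B3->T, B4->T, B5->F, B6->F; hits B1=T, B2=T, B3=T, B4=T, B5=F, B6=F
test 4 (d=0, y=1, z=0) fires B1->F, B3->T, B4->T, B5->F, B6->T, B6->T, B6->T, B6->F; hits B1=F, B3=T, B4=T, B5=F, B6=T, B6=F
test 5 (d=1, y=2, z=1) fires B1->T, B2->T, B3->T, B4->T, B5->F, B6->T, B6->T, B6->F; hits B1=T, B2=T, B3=T, B4=T, B5=F, B6=T, B6=F
test 6 (d=3, y=2, z=3) fires B1->T, B2->T, B3->F, B4->T, B5->F, B6->T, B6->F; hits B1=T, B2=T, B3=F, B4=T, B5=F, B6=T, B6=F
test 7 (d=1, y=1, z=1) fires B1->T, B2->T, B3->T, B4->T, B5->F, B6->T, B6->T, B6->F; hits B1=T, B2=T, B3=T, B4=T, B5=F, B6=T, B6=F
union over the pool: B1=T, B1=F, B2=T, B2=F, B3=T, B3=F, B4=T, B4=F, B5=F, B6=T, B6=F
uncovered (1 of 12): B5=T

Answer: B5=T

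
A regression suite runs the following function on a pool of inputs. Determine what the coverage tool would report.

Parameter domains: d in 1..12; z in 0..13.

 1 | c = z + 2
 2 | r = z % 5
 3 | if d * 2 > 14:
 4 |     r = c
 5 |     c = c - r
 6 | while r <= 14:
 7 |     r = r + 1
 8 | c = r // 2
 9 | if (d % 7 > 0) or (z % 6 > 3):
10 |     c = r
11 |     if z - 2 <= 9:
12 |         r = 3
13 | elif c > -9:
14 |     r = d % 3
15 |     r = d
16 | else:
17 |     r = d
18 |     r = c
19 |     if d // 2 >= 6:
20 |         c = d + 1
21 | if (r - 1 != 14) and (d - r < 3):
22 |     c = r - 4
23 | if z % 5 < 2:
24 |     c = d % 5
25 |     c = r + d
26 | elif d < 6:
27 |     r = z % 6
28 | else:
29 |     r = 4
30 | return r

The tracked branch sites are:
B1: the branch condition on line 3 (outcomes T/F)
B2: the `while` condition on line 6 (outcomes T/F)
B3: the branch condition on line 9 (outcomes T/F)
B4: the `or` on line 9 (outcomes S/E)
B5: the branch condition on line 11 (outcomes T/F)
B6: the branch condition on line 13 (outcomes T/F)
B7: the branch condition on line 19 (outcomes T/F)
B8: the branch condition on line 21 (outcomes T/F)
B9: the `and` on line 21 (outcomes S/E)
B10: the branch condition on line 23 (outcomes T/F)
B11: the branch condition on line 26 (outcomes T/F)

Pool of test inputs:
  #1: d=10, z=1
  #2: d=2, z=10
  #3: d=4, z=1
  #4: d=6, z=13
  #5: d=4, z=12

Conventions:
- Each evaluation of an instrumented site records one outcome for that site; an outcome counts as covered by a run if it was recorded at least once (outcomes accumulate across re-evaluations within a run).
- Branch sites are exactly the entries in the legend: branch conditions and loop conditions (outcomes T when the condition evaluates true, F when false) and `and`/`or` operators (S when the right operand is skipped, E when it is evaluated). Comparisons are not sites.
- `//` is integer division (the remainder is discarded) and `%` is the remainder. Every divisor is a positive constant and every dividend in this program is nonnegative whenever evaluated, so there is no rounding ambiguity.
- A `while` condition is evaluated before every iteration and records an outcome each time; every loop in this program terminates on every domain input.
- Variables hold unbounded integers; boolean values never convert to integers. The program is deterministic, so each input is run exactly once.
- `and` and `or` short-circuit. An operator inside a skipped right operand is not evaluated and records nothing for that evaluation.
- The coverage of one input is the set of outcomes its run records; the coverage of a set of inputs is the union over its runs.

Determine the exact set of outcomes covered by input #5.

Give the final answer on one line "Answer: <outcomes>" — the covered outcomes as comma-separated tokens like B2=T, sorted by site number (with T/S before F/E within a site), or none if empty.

Simulating input #5 (d=4, z=12) step by step:
  B1->F, B2->T, B2->T, B2->T, B2->T, B2->T, B2->T, B2->T, B2->T, B2->T
  B2->T, B2->T, B2->T, B2->T, B2->F, B4->S, B3->T, B5->F, B9->S, B8->F
  B10->F, B11->T
deduplicating events, the covered set is: B1=F, B2=T, B2=F, B3=T, B4=S, B5=F, B8=F, B9=S, B10=F, B11=T

Answer: B1=F, B2=T, B2=F, B3=T, B4=S, B5=F, B8=F, B9=S, B10=F, B11=T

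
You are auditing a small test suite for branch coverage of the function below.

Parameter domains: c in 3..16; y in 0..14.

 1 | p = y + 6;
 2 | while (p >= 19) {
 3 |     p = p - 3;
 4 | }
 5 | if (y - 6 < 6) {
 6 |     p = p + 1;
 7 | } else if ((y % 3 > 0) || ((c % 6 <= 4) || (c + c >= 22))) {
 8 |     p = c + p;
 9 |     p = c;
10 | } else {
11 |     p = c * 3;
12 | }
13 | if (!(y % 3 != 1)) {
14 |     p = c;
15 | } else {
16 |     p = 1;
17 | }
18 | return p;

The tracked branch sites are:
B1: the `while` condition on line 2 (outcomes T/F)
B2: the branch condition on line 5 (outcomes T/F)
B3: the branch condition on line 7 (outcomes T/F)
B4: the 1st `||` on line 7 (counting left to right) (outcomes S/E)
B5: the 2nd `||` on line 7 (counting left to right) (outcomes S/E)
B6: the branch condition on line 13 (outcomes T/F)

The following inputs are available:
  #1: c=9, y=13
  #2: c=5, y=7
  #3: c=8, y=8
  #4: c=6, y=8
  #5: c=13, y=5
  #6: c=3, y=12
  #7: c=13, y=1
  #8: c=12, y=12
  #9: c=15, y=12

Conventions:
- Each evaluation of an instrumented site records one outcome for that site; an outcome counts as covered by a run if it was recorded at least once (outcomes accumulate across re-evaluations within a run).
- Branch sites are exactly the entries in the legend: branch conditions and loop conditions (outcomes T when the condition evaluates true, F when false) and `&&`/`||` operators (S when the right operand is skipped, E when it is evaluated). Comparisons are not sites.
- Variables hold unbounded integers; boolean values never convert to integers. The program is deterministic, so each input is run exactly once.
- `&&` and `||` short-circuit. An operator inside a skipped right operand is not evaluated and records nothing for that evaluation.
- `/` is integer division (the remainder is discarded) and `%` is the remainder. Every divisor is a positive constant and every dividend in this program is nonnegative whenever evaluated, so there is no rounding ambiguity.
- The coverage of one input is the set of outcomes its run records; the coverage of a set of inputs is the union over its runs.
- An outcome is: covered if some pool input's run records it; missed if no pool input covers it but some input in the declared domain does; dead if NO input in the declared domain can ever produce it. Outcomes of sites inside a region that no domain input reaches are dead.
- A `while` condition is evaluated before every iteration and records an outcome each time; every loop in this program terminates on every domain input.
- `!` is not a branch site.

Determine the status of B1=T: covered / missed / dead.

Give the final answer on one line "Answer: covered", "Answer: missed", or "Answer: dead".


B1=T is recorded by pool input(s) 1 -> covered
Answer: covered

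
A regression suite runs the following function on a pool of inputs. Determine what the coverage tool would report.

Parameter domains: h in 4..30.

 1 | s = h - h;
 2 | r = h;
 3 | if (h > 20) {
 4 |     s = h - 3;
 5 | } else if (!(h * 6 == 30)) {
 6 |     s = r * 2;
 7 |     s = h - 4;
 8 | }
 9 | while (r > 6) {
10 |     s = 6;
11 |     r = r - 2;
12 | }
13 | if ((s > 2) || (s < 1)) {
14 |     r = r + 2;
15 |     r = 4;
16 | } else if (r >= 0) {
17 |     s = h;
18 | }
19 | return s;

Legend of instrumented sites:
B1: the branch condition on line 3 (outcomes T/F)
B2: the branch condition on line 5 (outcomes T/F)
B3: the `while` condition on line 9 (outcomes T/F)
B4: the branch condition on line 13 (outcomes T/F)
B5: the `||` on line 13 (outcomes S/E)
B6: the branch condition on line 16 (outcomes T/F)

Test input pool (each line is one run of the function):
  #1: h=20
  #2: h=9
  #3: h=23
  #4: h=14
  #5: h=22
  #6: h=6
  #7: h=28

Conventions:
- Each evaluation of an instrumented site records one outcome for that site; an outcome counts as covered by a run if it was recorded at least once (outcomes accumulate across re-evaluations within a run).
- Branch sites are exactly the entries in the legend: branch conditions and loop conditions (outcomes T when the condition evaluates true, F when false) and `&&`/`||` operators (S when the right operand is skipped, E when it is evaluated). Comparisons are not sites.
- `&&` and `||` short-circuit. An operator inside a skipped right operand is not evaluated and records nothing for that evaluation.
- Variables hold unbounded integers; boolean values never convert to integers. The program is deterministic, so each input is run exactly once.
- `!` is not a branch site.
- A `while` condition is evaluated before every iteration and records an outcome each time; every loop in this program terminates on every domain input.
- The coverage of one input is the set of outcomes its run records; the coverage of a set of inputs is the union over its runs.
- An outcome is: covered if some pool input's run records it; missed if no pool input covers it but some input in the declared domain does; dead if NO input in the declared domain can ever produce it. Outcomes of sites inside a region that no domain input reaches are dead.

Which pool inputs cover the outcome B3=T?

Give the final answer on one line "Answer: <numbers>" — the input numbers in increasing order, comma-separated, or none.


input #1 (h=20): covers B3=T
input #2 (h=9): covers B3=T
input #3 (h=23): covers B3=T
input #4 (h=14): covers B3=T
input #5 (h=22): covers B3=T
input #6 (h=6): misses B3=T
input #7 (h=28): covers B3=T
Answer: 1, 2, 3, 4, 5, 7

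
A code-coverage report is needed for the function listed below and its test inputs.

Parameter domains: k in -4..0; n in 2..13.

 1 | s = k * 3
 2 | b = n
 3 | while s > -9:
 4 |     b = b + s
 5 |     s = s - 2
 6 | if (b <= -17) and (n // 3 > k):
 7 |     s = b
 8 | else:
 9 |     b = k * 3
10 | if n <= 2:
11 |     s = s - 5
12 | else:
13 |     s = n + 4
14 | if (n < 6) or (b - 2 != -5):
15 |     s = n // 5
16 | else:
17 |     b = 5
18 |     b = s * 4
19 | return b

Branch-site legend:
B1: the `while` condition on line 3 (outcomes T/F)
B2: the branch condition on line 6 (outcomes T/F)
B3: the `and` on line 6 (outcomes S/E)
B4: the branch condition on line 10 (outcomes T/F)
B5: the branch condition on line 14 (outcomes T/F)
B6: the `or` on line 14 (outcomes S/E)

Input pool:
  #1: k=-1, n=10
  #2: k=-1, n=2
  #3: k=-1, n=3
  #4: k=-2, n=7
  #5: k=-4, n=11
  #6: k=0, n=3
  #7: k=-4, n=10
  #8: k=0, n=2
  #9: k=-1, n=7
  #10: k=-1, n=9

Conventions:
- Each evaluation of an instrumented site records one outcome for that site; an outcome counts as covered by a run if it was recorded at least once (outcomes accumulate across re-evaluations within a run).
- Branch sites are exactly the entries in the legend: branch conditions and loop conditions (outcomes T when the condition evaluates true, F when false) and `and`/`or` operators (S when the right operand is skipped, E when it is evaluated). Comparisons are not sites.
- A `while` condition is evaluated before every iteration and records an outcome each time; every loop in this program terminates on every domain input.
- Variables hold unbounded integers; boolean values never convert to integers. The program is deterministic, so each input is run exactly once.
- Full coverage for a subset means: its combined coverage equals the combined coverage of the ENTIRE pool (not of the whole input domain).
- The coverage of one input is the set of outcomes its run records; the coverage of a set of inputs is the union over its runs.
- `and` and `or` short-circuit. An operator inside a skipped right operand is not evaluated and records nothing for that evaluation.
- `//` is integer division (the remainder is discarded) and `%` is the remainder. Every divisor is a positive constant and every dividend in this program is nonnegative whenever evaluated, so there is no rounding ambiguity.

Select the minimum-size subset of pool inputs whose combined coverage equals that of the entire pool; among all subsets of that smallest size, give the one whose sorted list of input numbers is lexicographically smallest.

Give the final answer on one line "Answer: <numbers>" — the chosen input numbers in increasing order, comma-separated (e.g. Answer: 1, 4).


input #1 (k=-1, n=10): events B1->T, B1->T, B1->T, B1->F, B3->S, B2->F, B4->F, B6->E, B5->F; covers B1=T, B1=F, B2=F, B3=S, B4=F, B5=F, B6=E
input #2 (k=-1, n=2): events B1->T, B1->T, B1->T, B1->F, B3->S, B2->F, B4->T, B6->S, B5->T; covers B1=T, B1=F, B2=F, B3=S, B4=T, B5=T, B6=S
input #3 (k=-1, n=3): events B1->T, B1->T, B1->T, B1->F, B3->S, B2->F, B4->F, B6->S, B5->T; covers B1=T, B1=F, B2=F, B3=S, B4=F, B5=T, B6=S
input #4 (k=-2, n=7): events B1->T, B1->T, B1->F, B3->S, B2->F, B4->F, B6->E, B5->T; covers B1=T, B1=F, B2=F, B3=S, B4=F, B5=T, B6=E
input #5 (k=-4, n=11): events B1->F, B3->S, B2->F, B4->F, B6->E, B5->T; covers B1=F, B2=F, B3=S, B4=F, B5=T, B6=E
input #6 (k=0, n=3): events B1->T, B1->T, B1->T, B1->T, B1->T, B1->F, B3->E, B2->T, B4->F, B6->S, B5->T; covers B1=T, B1=F, B2=T, B3=E, B4=F, B5=T, B6=S
input #7 (k=-4, n=10): events B1->F, B3->S, B2->F, B4->F, B6->E, B5->T; covers B1=F, B2=F, B3=S, B4=F, B5=T, B6=E
input #8 (k=0, n=2): events B1->T, B1->T, B1->T, B1->T, B1->T, B1->F, B3->E, B2->F, B4->T, B6->S, B5->T; covers B1=T, B1=F, B2=F, B3=E, B4=T, B5=T, B6=S
input #9 (k=-1, n=7): events B1->T, B1->T, B1->T, B1->F, B3->S, B2->F, B4->F, B6->E, B5->F; covers B1=T, B1=F, B2=F, B3=S, B4=F, B5=F, B6=E
input #10 (k=-1, n=9): events B1->T, B1->T, B1->T, B1->F, B3->S, B2->F, B4->F, B6->E, B5->F; covers B1=T, B1=F, B2=F, B3=S, B4=F, B5=F, B6=E
together the pool reaches 12 outcomes: B1=T, B1=F, B2=T, B2=F, B3=S, B3=E, B4=T, B4=F, B5=T, B5=F, B6=S, B6=E
checked all size-1 subsets: none covers 12 outcomes (max 7/12)
checked all size-2 subsets: none covers 12 outcomes (max 11/12)
at size 3, {1, 2, 6} reaches all 12 outcomes; every lexicographically earlier size-3 subset fails
Answer: 1, 2, 6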